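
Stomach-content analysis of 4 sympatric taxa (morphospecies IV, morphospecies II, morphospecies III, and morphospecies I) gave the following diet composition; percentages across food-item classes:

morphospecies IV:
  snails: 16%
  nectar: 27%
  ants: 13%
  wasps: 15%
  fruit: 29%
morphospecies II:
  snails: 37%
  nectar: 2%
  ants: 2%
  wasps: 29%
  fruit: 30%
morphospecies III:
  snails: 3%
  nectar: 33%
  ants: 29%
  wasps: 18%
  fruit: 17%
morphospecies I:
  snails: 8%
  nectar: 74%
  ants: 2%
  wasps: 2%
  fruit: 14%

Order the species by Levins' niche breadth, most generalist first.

Convert percentages to proportions (divide by 100).
Σp_IVᵢ² = 0.16² + 0.27² + 0.13² + 0.15² + 0.29² = 0.0256 + 0.0729 + 0.0169 + 0.0225 + 0.0841 = 0.2220
B_IV = 1 / 0.2220 = 4.5045
Σp_IIᵢ² = 0.37² + 0.02² + 0.02² + 0.29² + 0.30² = 0.1369 + 0.0004 + 0.0004 + 0.0841 + 0.0900 = 0.3118
B_II = 1 / 0.3118 = 3.2072
Σp_IIIᵢ² = 0.03² + 0.33² + 0.29² + 0.18² + 0.17² = 0.0009 + 0.1089 + 0.0841 + 0.0324 + 0.0289 = 0.2552
B_III = 1 / 0.2552 = 3.9185
Σp_Iᵢ² = 0.08² + 0.74² + 0.02² + 0.02² + 0.14² = 0.0064 + 0.5476 + 0.0004 + 0.0004 + 0.0196 = 0.5744
B_I = 1 / 0.5744 = 1.7409
Ranking by B (broadest → narrowest): morphospecies IV (4.50) > morphospecies III (3.92) > morphospecies II (3.21) > morphospecies I (1.74)

morphospecies IV > morphospecies III > morphospecies II > morphospecies I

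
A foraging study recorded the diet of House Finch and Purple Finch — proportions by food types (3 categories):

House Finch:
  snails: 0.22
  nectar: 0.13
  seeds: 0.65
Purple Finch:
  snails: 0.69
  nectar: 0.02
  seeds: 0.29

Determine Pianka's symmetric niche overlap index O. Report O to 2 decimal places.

Σ p₁ᵢp₂ᵢ = 0.1518 + 0.0026 + 0.1885 = 0.3429
Σp_1ᵢ² = 0.22² + 0.13² + 0.65² = 0.0484 + 0.0169 + 0.4225 = 0.4878
Σp_2ᵢ² = 0.69² + 0.02² + 0.29² = 0.4761 + 0.0004 + 0.0841 = 0.5606
O = 0.3429 / √(0.4878 × 0.5606) = 0.3429 / 0.52293 = 0.6557

0.66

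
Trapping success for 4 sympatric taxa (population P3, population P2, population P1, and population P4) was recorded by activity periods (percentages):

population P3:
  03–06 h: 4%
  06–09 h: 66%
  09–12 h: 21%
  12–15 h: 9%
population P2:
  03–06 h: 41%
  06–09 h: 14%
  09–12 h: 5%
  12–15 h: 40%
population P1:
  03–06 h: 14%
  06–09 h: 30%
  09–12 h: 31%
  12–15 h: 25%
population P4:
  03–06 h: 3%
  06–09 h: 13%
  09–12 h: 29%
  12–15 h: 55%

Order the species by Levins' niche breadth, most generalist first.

population P1 > population P2 > population P4 > population P3

Convert percentages to proportions (divide by 100).
Σp_P3ᵢ² = 0.04² + 0.66² + 0.21² + 0.09² = 0.0016 + 0.4356 + 0.0441 + 0.0081 = 0.4894
B_P3 = 1 / 0.4894 = 2.0433
Σp_P2ᵢ² = 0.41² + 0.14² + 0.05² + 0.40² = 0.1681 + 0.0196 + 0.0025 + 0.1600 = 0.3502
B_P2 = 1 / 0.3502 = 2.8555
Σp_P1ᵢ² = 0.14² + 0.30² + 0.31² + 0.25² = 0.0196 + 0.0900 + 0.0961 + 0.0625 = 0.2682
B_P1 = 1 / 0.2682 = 3.7286
Σp_P4ᵢ² = 0.03² + 0.13² + 0.29² + 0.55² = 0.0009 + 0.0169 + 0.0841 + 0.3025 = 0.4044
B_P4 = 1 / 0.4044 = 2.4728
Ranking by B (broadest → narrowest): population P1 (3.73) > population P2 (2.86) > population P4 (2.47) > population P3 (2.04)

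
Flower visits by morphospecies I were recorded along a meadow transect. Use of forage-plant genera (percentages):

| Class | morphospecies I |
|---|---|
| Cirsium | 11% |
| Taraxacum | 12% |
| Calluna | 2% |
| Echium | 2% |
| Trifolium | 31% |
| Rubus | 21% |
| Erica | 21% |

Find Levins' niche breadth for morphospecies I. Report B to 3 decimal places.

Convert percentages to proportions (divide by 100).
Σpᵢ² = 0.11² + 0.12² + 0.02² + 0.02² + 0.31² + 0.21² + 0.21² = 0.0121 + 0.0144 + 0.0004 + 0.0004 + 0.0961 + 0.0441 + 0.0441 = 0.2116
B = 1 / 0.2116 = 4.72590

4.726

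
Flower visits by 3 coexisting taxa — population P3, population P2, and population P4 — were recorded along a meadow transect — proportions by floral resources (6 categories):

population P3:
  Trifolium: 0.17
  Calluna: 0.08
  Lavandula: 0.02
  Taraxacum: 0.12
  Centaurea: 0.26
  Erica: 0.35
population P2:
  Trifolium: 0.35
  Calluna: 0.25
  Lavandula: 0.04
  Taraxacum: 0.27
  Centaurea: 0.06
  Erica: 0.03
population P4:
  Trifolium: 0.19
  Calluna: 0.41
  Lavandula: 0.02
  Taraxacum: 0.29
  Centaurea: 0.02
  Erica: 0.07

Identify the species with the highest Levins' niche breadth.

Σp_P3ᵢ² = 0.17² + 0.08² + 0.02² + 0.12² + 0.26² + 0.35² = 0.0289 + 0.0064 + 0.0004 + 0.0144 + 0.0676 + 0.1225 = 0.2402
B_P3 = 1 / 0.2402 = 4.1632
Σp_P2ᵢ² = 0.35² + 0.25² + 0.04² + 0.27² + 0.06² + 0.03² = 0.1225 + 0.0625 + 0.0016 + 0.0729 + 0.0036 + 0.0009 = 0.2640
B_P2 = 1 / 0.2640 = 3.7879
Σp_P4ᵢ² = 0.19² + 0.41² + 0.02² + 0.29² + 0.02² + 0.07² = 0.0361 + 0.1681 + 0.0004 + 0.0841 + 0.0004 + 0.0049 = 0.2940
B_P4 = 1 / 0.2940 = 3.4014
Highest B → broadest niche (most generalist): population P3 (B = 4.16).

population P3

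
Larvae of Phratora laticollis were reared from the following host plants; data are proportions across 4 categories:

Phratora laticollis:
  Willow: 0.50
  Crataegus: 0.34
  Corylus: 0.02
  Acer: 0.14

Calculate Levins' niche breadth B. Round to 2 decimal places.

Σpᵢ² = 0.50² + 0.34² + 0.02² + 0.14² = 0.2500 + 0.1156 + 0.0004 + 0.0196 = 0.3856
B = 1 / 0.3856 = 2.5934

2.59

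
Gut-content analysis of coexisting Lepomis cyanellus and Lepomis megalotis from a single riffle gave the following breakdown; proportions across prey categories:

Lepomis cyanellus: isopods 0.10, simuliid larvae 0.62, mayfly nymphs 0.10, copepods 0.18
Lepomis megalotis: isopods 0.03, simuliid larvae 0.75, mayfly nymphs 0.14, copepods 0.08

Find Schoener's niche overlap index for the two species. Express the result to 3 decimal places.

Σ|p₁ᵢ − p₂ᵢ| = 0.07 + 0.13 + 0.04 + 0.10 = 0.34
D = 1 − ½ × 0.34 = 1 − 0.170 = 0.83000

0.830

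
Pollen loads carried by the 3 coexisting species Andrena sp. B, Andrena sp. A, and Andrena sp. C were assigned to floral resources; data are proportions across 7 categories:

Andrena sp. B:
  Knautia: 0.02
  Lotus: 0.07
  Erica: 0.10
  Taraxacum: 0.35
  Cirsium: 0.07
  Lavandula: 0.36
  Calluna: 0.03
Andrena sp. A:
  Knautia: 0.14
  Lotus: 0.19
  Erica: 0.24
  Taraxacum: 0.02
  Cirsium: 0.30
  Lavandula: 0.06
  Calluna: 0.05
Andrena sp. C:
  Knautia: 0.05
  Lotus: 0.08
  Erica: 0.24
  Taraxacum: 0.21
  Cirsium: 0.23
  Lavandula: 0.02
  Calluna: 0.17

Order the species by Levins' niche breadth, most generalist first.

Andrena sp. C > Andrena sp. A > Andrena sp. B

Σp_Bᵢ² = 0.02² + 0.07² + 0.10² + 0.35² + 0.07² + 0.36² + 0.03² = 0.0004 + 0.0049 + 0.0100 + 0.1225 + 0.0049 + 0.1296 + 0.0009 = 0.2732
B_B = 1 / 0.2732 = 3.6603
Σp_Aᵢ² = 0.14² + 0.19² + 0.24² + 0.02² + 0.30² + 0.06² + 0.05² = 0.0196 + 0.0361 + 0.0576 + 0.0004 + 0.0900 + 0.0036 + 0.0025 = 0.2098
B_A = 1 / 0.2098 = 4.7664
Σp_Cᵢ² = 0.05² + 0.08² + 0.24² + 0.21² + 0.23² + 0.02² + 0.17² = 0.0025 + 0.0064 + 0.0576 + 0.0441 + 0.0529 + 0.0004 + 0.0289 = 0.1928
B_C = 1 / 0.1928 = 5.1867
Ranking by B (broadest → narrowest): Andrena sp. C (5.19) > Andrena sp. A (4.77) > Andrena sp. B (3.66)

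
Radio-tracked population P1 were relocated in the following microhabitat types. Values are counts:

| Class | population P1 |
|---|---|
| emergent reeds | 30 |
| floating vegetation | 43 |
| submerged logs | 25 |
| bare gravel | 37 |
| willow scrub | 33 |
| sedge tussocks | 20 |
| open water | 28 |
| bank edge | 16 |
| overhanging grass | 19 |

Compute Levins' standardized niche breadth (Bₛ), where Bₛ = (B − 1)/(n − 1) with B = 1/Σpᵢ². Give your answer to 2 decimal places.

Proportions for population P1 (n=251): 30/251=0.1195, 43/251=0.1713, 25/251=0.0996, 37/251=0.1474, 33/251=0.1315, 20/251=0.0797, 28/251=0.1116, 16/251=0.0637, 19/251=0.0757
Σpᵢ² = 0.1195² + 0.1713² + 0.0996² + 0.1474² + 0.1315² + 0.0797² + 0.1116² + 0.0637² + 0.0757² = 0.014280 + 0.029344 + 0.009920 + 0.021727 + 0.017292 + 0.006352 + 0.012455 + 0.004058 + 0.005730 = 0.121158
B = 1 / 0.121158 = 8.2537
Bₛ = (B − 1)/(n − 1) = (8.2537 − 1)/(9 − 1) = 7.2537/8 = 0.9067

0.91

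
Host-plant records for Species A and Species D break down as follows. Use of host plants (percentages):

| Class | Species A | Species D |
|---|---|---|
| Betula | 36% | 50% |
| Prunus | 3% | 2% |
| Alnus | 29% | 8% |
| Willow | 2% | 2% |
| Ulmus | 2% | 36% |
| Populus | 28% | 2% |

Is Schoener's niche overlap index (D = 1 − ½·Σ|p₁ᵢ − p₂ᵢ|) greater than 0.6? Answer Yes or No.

Convert percentages to proportions (divide by 100).
Σ|p₁ᵢ − p₂ᵢ| = 0.14 + 0.01 + 0.21 + 0.00 + 0.34 + 0.26 = 0.96
D = 1 − ½ × 0.96 = 1 − 0.480 = 0.5200
D = 0.5200 < 0.6 → No.

No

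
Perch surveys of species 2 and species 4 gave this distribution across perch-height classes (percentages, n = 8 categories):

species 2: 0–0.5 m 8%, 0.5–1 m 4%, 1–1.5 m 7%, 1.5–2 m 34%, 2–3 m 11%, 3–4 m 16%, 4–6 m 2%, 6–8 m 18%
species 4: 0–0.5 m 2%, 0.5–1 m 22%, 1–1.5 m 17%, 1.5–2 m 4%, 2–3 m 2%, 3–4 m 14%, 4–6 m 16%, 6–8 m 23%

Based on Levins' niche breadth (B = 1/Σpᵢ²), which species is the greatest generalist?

Convert percentages to proportions (divide by 100).
Σp_2ᵢ² = 0.08² + 0.04² + 0.07² + 0.34² + 0.11² + 0.16² + 0.02² + 0.18² = 0.0064 + 0.0016 + 0.0049 + 0.1156 + 0.0121 + 0.0256 + 0.0004 + 0.0324 = 0.1990
B_2 = 1 / 0.1990 = 5.0251
Σp_4ᵢ² = 0.02² + 0.22² + 0.17² + 0.04² + 0.02² + 0.14² + 0.16² + 0.23² = 0.0004 + 0.0484 + 0.0289 + 0.0016 + 0.0004 + 0.0196 + 0.0256 + 0.0529 = 0.1778
B_4 = 1 / 0.1778 = 5.6243
Highest B → broadest niche (most generalist): species 4 (B = 5.62).

species 4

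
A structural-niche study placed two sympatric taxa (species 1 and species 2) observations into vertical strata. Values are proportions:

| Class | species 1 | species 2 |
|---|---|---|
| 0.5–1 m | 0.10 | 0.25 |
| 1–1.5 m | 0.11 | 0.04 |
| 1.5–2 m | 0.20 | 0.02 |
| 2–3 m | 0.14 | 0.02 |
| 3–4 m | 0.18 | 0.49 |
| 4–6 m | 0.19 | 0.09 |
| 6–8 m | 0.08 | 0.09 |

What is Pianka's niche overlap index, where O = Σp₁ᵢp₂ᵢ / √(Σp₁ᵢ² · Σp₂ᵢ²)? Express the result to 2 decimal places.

Σ p₁ᵢp₂ᵢ = 0.0250 + 0.0044 + 0.0040 + 0.0028 + 0.0882 + 0.0171 + 0.0072 = 0.1487
Σp_1ᵢ² = 0.10² + 0.11² + 0.20² + 0.14² + 0.18² + 0.19² + 0.08² = 0.0100 + 0.0121 + 0.0400 + 0.0196 + 0.0324 + 0.0361 + 0.0064 = 0.1566
Σp_2ᵢ² = 0.25² + 0.04² + 0.02² + 0.02² + 0.49² + 0.09² + 0.09² = 0.0625 + 0.0016 + 0.0004 + 0.0004 + 0.2401 + 0.0081 + 0.0081 = 0.3212
O = 0.1487 / √(0.1566 × 0.3212) = 0.1487 / 0.22428 = 0.6630

0.66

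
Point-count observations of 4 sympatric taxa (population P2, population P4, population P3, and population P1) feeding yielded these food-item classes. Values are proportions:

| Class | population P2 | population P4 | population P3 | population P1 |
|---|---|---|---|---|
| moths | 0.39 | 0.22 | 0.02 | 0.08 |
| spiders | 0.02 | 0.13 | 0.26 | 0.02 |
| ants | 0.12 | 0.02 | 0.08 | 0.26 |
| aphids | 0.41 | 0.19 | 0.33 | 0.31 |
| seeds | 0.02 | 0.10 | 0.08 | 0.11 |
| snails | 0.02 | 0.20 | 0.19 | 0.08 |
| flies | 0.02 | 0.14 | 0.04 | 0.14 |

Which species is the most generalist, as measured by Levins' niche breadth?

Σp_P2ᵢ² = 0.39² + 0.02² + 0.12² + 0.41² + 0.02² + 0.02² + 0.02² = 0.1521 + 0.0004 + 0.0144 + 0.1681 + 0.0004 + 0.0004 + 0.0004 = 0.3362
B_P2 = 1 / 0.3362 = 2.9744
Σp_P4ᵢ² = 0.22² + 0.13² + 0.02² + 0.19² + 0.10² + 0.20² + 0.14² = 0.0484 + 0.0169 + 0.0004 + 0.0361 + 0.0100 + 0.0400 + 0.0196 = 0.1714
B_P4 = 1 / 0.1714 = 5.8343
Σp_P3ᵢ² = 0.02² + 0.26² + 0.08² + 0.33² + 0.08² + 0.19² + 0.04² = 0.0004 + 0.0676 + 0.0064 + 0.1089 + 0.0064 + 0.0361 + 0.0016 = 0.2274
B_P3 = 1 / 0.2274 = 4.3975
Σp_P1ᵢ² = 0.08² + 0.02² + 0.26² + 0.31² + 0.11² + 0.08² + 0.14² = 0.0064 + 0.0004 + 0.0676 + 0.0961 + 0.0121 + 0.0064 + 0.0196 = 0.2086
B_P1 = 1 / 0.2086 = 4.7939
Highest B → broadest niche (most generalist): population P4 (B = 5.83).

population P4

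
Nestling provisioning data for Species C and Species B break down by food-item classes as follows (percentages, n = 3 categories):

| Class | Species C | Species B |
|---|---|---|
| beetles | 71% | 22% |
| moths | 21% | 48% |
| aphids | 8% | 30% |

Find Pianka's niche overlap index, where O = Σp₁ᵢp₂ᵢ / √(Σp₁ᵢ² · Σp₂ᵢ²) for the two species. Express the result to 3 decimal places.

Convert percentages to proportions (divide by 100).
Σ p₁ᵢp₂ᵢ = 0.1562 + 0.1008 + 0.0240 = 0.2810
Σp_1ᵢ² = 0.71² + 0.21² + 0.08² = 0.5041 + 0.0441 + 0.0064 = 0.5546
Σp_2ᵢ² = 0.22² + 0.48² + 0.30² = 0.0484 + 0.2304 + 0.0900 = 0.3688
O = 0.2810 / √(0.5546 × 0.3688) = 0.2810 / 0.452257 = 0.62133

0.621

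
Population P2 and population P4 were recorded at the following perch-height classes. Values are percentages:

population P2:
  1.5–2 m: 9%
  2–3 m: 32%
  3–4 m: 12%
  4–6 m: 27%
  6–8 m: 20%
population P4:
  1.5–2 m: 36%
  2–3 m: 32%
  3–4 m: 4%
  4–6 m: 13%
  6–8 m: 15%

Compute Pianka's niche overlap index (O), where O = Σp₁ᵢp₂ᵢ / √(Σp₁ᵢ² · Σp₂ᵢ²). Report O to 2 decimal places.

0.80

Convert percentages to proportions (divide by 100).
Σ p₁ᵢp₂ᵢ = 0.0324 + 0.1024 + 0.0048 + 0.0351 + 0.0300 = 0.2047
Σp_1ᵢ² = 0.09² + 0.32² + 0.12² + 0.27² + 0.20² = 0.0081 + 0.1024 + 0.0144 + 0.0729 + 0.0400 = 0.2378
Σp_2ᵢ² = 0.36² + 0.32² + 0.04² + 0.13² + 0.15² = 0.1296 + 0.1024 + 0.0016 + 0.0169 + 0.0225 = 0.2730
O = 0.2047 / √(0.2378 × 0.2730) = 0.2047 / 0.25479 = 0.8034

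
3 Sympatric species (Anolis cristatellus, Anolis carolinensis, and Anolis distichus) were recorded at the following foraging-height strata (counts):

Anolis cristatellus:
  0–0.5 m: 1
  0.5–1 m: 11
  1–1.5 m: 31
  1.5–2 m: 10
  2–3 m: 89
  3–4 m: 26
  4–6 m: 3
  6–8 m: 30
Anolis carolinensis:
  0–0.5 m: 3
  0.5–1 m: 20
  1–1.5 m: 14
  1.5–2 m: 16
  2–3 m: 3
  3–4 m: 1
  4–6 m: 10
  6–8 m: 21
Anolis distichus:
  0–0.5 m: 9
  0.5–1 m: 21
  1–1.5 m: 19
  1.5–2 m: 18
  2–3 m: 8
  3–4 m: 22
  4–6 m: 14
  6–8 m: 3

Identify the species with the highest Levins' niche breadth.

Proportions for Anolis cristatellus (n=201): 1/201=0.0050, 11/201=0.0547, 31/201=0.1542, 10/201=0.0498, 89/201=0.4428, 26/201=0.1294, 3/201=0.0149, 30/201=0.1493
Proportions for Anolis carolinensis (n=88): 3/88=0.0341, 20/88=0.2273, 14/88=0.1591, 16/88=0.1818, 3/88=0.0341, 1/88=0.0114, 10/88=0.1136, 21/88=0.2386
Proportions for Anolis distichus (n=114): 9/114=0.0789, 21/114=0.1842, 19/114=0.1667, 18/114=0.1579, 8/114=0.0702, 22/114=0.1930, 14/114=0.1228, 3/114=0.0263
Σp_crisᵢ² = 0.0050² + 0.0547² + 0.1542² + 0.0498² + 0.4428² + 0.1294² + 0.0149² + 0.1493² = 0.000025 + 0.002992 + 0.023778 + 0.002480 + 0.196072 + 0.016744 + 0.000222 + 0.022290 = 0.264603
B_cris = 1 / 0.264603 = 3.7792
Σp_caroᵢ² = 0.0341² + 0.2273² + 0.1591² + 0.1818² + 0.0341² + 0.0114² + 0.1136² + 0.2386² = 0.001163 + 0.051665 + 0.025313 + 0.033051 + 0.001163 + 0.000130 + 0.012905 + 0.056930 = 0.182320
B_caro = 1 / 0.182320 = 5.4849
Σp_distᵢ² = 0.0789² + 0.1842² + 0.1667² + 0.1579² + 0.0702² + 0.1930² + 0.1228² + 0.0263² = 0.006225 + 0.033930 + 0.027789 + 0.024932 + 0.004928 + 0.037249 + 0.015080 + 0.000692 = 0.150825
B_dist = 1 / 0.150825 = 6.6302
Highest B → broadest niche (most generalist): Anolis distichus (B = 6.63).

Anolis distichus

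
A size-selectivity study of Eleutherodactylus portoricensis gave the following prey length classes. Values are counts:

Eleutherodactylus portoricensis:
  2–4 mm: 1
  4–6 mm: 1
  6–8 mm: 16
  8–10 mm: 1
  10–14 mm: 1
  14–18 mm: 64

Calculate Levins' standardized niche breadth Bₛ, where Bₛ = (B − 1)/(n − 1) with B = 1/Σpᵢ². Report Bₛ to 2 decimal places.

Proportions for Eleutherodactylus portoricensis (n=84): 1/84=0.0119, 1/84=0.0119, 16/84=0.1905, 1/84=0.0119, 1/84=0.0119, 64/84=0.7619
Σpᵢ² = 0.0119² + 0.0119² + 0.1905² + 0.0119² + 0.0119² + 0.7619² = 0.000142 + 0.000142 + 0.036290 + 0.000142 + 0.000142 + 0.580492 = 0.617350
B = 1 / 0.617350 = 1.6198
Bₛ = (B − 1)/(n − 1) = (1.6198 − 1)/(6 − 1) = 0.6198/5 = 0.1240

0.12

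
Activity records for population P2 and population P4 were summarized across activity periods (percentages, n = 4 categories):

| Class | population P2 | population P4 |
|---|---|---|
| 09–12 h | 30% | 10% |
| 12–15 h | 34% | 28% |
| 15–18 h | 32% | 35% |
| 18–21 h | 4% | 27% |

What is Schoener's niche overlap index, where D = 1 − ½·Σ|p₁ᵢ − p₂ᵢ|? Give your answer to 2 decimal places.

Convert percentages to proportions (divide by 100).
Σ|p₁ᵢ − p₂ᵢ| = 0.20 + 0.06 + 0.03 + 0.23 = 0.52
D = 1 − ½ × 0.52 = 1 − 0.260 = 0.7400

0.74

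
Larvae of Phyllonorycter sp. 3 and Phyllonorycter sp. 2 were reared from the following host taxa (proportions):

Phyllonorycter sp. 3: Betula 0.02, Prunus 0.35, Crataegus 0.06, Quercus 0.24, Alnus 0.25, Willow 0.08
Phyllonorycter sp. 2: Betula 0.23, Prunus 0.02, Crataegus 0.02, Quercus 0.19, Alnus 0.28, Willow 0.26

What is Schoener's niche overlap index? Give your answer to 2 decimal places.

Σ|p₁ᵢ − p₂ᵢ| = 0.21 + 0.33 + 0.04 + 0.05 + 0.03 + 0.18 = 0.84
D = 1 − ½ × 0.84 = 1 − 0.420 = 0.5800

0.58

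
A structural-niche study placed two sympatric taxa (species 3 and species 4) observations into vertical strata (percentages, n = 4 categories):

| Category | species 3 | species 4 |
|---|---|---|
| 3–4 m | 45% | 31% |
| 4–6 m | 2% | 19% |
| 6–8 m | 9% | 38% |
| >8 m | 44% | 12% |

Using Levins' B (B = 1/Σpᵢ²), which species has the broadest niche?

species 4

Convert percentages to proportions (divide by 100).
Σp_3ᵢ² = 0.45² + 0.02² + 0.09² + 0.44² = 0.2025 + 0.0004 + 0.0081 + 0.1936 = 0.4046
B_3 = 1 / 0.4046 = 2.4716
Σp_4ᵢ² = 0.31² + 0.19² + 0.38² + 0.12² = 0.0961 + 0.0361 + 0.1444 + 0.0144 = 0.2910
B_4 = 1 / 0.2910 = 3.4364
Highest B → broadest niche (most generalist): species 4 (B = 3.44).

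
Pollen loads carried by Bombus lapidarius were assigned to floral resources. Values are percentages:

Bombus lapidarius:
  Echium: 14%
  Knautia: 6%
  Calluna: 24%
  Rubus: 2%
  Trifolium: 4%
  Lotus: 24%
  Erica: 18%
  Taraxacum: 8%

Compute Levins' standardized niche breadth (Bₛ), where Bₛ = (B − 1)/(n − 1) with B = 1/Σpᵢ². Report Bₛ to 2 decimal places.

Convert percentages to proportions (divide by 100).
Σpᵢ² = 0.14² + 0.06² + 0.24² + 0.02² + 0.04² + 0.24² + 0.18² + 0.08² = 0.0196 + 0.0036 + 0.0576 + 0.0004 + 0.0016 + 0.0576 + 0.0324 + 0.0064 = 0.1792
B = 1 / 0.1792 = 5.5804
Bₛ = (B − 1)/(n − 1) = (5.5804 − 1)/(8 − 1) = 4.5804/7 = 0.6543

0.65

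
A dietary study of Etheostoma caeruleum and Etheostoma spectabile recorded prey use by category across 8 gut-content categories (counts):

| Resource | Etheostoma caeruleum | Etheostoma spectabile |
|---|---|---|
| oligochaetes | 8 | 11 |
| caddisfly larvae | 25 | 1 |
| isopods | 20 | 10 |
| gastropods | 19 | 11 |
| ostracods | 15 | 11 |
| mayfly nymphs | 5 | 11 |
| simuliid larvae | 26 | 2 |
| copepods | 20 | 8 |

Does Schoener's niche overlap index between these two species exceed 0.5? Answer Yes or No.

Proportions for Etheostoma caeruleum (n=138): 8/138=0.0580, 25/138=0.1812, 20/138=0.1449, 19/138=0.1377, 15/138=0.1087, 5/138=0.0362, 26/138=0.1884, 20/138=0.1449
Proportions for Etheostoma spectabile (n=65): 11/65=0.1692, 1/65=0.0154, 10/65=0.1538, 11/65=0.1692, 11/65=0.1692, 11/65=0.1692, 2/65=0.0308, 8/65=0.1231
Σ|p₁ᵢ − p₂ᵢ| = 0.1112 + 0.1658 + 0.0089 + 0.0315 + 0.0605 + 0.1330 + 0.1576 + 0.0218 = 0.6903
D = 1 − ½ × 0.6903 = 1 − 0.34515 = 0.65485
D = 0.65485 > 0.5 → Yes.

Yes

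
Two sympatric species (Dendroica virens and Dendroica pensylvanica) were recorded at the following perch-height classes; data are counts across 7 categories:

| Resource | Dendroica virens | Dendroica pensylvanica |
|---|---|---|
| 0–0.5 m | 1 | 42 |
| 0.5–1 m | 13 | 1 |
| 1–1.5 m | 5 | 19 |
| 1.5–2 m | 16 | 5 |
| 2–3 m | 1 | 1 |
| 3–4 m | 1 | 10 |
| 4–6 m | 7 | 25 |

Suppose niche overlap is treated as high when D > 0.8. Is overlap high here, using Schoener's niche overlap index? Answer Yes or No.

No

Proportions for Dendroica virens (n=44): 1/44=0.0227, 13/44=0.2955, 5/44=0.1136, 16/44=0.3636, 1/44=0.0227, 1/44=0.0227, 7/44=0.1591
Proportions for Dendroica pensylvanica (n=103): 42/103=0.4078, 1/103=0.0097, 19/103=0.1845, 5/103=0.0485, 1/103=0.0097, 10/103=0.0971, 25/103=0.2427
Σ|p₁ᵢ − p₂ᵢ| = 0.3851 + 0.2858 + 0.0709 + 0.3151 + 0.0130 + 0.0744 + 0.0836 = 1.2279
D = 1 − ½ × 1.2279 = 1 − 0.61395 = 0.38605
D = 0.38605 < 0.8 → No.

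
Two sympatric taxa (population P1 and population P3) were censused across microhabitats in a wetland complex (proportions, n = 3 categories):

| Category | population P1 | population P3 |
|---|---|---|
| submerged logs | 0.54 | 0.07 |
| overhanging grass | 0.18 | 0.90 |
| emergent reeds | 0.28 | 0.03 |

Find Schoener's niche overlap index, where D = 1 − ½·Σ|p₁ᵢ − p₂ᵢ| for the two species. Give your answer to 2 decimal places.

Σ|p₁ᵢ − p₂ᵢ| = 0.47 + 0.72 + 0.25 = 1.44
D = 1 − ½ × 1.44 = 1 − 0.720 = 0.2800

0.28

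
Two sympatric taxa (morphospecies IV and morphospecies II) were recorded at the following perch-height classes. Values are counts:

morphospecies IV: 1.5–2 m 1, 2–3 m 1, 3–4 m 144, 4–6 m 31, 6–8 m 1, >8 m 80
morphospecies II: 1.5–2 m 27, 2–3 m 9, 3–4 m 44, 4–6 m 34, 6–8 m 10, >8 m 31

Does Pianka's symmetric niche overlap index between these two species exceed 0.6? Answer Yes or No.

Proportions for morphospecies IV (n=258): 1/258=0.0039, 1/258=0.0039, 144/258=0.5581, 31/258=0.1202, 1/258=0.0039, 80/258=0.3101
Proportions for morphospecies II (n=155): 27/155=0.1742, 9/155=0.0581, 44/155=0.2839, 34/155=0.2194, 10/155=0.0645, 31/155=0.2000
Σ p₁ᵢp₂ᵢ = 0.000679 + 0.000227 + 0.158445 + 0.026372 + 0.000252 + 0.062020 = 0.247995
Σp_1ᵢ² = 0.0039² + 0.0039² + 0.5581² + 0.1202² + 0.0039² + 0.3101² = 0.000015 + 0.000015 + 0.311476 + 0.014448 + 0.000015 + 0.096162 = 0.422131
Σp_2ᵢ² = 0.1742² + 0.0581² + 0.2839² + 0.2194² + 0.0645² + 0.2000² = 0.030346 + 0.003376 + 0.080599 + 0.048136 + 0.004160 + 0.040000 = 0.206617
O = 0.247995 / √(0.422131 × 0.206617) = 0.247995 / 0.2953294 = 0.8397
O = 0.8397 > 0.6 → Yes.

Yes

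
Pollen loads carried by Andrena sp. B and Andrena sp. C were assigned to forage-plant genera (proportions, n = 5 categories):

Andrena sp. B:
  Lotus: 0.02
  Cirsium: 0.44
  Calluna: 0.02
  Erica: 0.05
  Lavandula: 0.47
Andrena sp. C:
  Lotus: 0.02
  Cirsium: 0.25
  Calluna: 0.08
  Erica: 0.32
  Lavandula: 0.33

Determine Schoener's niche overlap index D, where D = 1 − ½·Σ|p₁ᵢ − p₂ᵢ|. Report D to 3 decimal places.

Σ|p₁ᵢ − p₂ᵢ| = 0.00 + 0.19 + 0.06 + 0.27 + 0.14 = 0.66
D = 1 − ½ × 0.66 = 1 − 0.330 = 0.67000

0.670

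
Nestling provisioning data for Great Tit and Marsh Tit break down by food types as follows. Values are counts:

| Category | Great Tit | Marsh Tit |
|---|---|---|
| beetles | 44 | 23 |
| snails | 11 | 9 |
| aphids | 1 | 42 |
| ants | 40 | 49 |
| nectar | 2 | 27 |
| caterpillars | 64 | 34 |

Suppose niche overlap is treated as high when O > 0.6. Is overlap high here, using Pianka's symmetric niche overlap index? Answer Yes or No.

Yes

Proportions for Great Tit (n=162): 44/162=0.2716, 11/162=0.0679, 1/162=0.0062, 40/162=0.2469, 2/162=0.0123, 64/162=0.3951
Proportions for Marsh Tit (n=184): 23/184=0.1250, 9/184=0.0489, 42/184=0.2283, 49/184=0.2663, 27/184=0.1467, 34/184=0.1848
Σ p₁ᵢp₂ᵢ = 0.033950 + 0.003320 + 0.001415 + 0.065749 + 0.001804 + 0.073014 = 0.179252
Σp_1ᵢ² = 0.2716² + 0.0679² + 0.0062² + 0.2469² + 0.0123² + 0.3951² = 0.073767 + 0.004610 + 0.000038 + 0.060960 + 0.000151 + 0.156104 = 0.295630
Σp_2ᵢ² = 0.1250² + 0.0489² + 0.2283² + 0.2663² + 0.1467² + 0.1848² = 0.015625 + 0.002391 + 0.052121 + 0.070916 + 0.021521 + 0.034151 = 0.196725
O = 0.179252 / √(0.295630 × 0.196725) = 0.179252 / 0.2411593 = 0.7433
O = 0.7433 > 0.6 → Yes.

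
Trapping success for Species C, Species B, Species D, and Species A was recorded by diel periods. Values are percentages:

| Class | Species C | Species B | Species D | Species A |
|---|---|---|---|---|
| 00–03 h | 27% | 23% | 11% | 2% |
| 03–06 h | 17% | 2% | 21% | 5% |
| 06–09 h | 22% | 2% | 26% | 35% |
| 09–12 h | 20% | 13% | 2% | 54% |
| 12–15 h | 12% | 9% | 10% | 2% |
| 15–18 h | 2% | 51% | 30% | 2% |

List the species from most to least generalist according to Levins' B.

Species C > Species D > Species B > Species A

Convert percentages to proportions (divide by 100).
Σp_Cᵢ² = 0.27² + 0.17² + 0.22² + 0.20² + 0.12² + 0.02² = 0.0729 + 0.0289 + 0.0484 + 0.0400 + 0.0144 + 0.0004 = 0.2050
B_C = 1 / 0.2050 = 4.8780
Σp_Bᵢ² = 0.23² + 0.02² + 0.02² + 0.13² + 0.09² + 0.51² = 0.0529 + 0.0004 + 0.0004 + 0.0169 + 0.0081 + 0.2601 = 0.3388
B_B = 1 / 0.3388 = 2.9516
Σp_Dᵢ² = 0.11² + 0.21² + 0.26² + 0.02² + 0.10² + 0.30² = 0.0121 + 0.0441 + 0.0676 + 0.0004 + 0.0100 + 0.0900 = 0.2242
B_D = 1 / 0.2242 = 4.4603
Σp_Aᵢ² = 0.02² + 0.05² + 0.35² + 0.54² + 0.02² + 0.02² = 0.0004 + 0.0025 + 0.1225 + 0.2916 + 0.0004 + 0.0004 = 0.4178
B_A = 1 / 0.4178 = 2.3935
Ranking by B (broadest → narrowest): Species C (4.88) > Species D (4.46) > Species B (2.95) > Species A (2.39)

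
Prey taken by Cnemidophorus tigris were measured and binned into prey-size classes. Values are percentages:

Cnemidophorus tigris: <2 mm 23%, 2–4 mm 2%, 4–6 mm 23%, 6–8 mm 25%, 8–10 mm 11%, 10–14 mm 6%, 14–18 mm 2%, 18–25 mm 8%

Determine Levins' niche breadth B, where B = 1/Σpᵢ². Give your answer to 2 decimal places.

Convert percentages to proportions (divide by 100).
Σpᵢ² = 0.23² + 0.02² + 0.23² + 0.25² + 0.11² + 0.06² + 0.02² + 0.08² = 0.0529 + 0.0004 + 0.0529 + 0.0625 + 0.0121 + 0.0036 + 0.0004 + 0.0064 = 0.1912
B = 1 / 0.1912 = 5.2301

5.23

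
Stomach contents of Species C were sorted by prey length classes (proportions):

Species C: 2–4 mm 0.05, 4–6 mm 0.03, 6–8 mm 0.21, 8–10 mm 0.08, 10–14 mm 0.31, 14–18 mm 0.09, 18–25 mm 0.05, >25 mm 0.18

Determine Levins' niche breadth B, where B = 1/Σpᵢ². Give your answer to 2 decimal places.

5.18

Σpᵢ² = 0.05² + 0.03² + 0.21² + 0.08² + 0.31² + 0.09² + 0.05² + 0.18² = 0.0025 + 0.0009 + 0.0441 + 0.0064 + 0.0961 + 0.0081 + 0.0025 + 0.0324 = 0.1930
B = 1 / 0.1930 = 5.1813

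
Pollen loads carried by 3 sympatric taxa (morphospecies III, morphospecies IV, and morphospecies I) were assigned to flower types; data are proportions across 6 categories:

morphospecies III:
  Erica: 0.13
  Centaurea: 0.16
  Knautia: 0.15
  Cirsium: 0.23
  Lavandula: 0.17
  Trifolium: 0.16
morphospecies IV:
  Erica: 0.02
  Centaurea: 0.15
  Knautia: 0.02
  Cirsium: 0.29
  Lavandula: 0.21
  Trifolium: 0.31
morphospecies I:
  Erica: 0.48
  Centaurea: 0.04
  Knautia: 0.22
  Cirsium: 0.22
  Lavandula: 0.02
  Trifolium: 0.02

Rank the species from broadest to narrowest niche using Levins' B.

Σp_IIIᵢ² = 0.13² + 0.16² + 0.15² + 0.23² + 0.17² + 0.16² = 0.0169 + 0.0256 + 0.0225 + 0.0529 + 0.0289 + 0.0256 = 0.1724
B_III = 1 / 0.1724 = 5.8005
Σp_IVᵢ² = 0.02² + 0.15² + 0.02² + 0.29² + 0.21² + 0.31² = 0.0004 + 0.0225 + 0.0004 + 0.0841 + 0.0441 + 0.0961 = 0.2476
B_IV = 1 / 0.2476 = 4.0388
Σp_Iᵢ² = 0.48² + 0.04² + 0.22² + 0.22² + 0.02² + 0.02² = 0.2304 + 0.0016 + 0.0484 + 0.0484 + 0.0004 + 0.0004 = 0.3296
B_I = 1 / 0.3296 = 3.0340
Ranking by B (broadest → narrowest): morphospecies III (5.80) > morphospecies IV (4.04) > morphospecies I (3.03)

morphospecies III > morphospecies IV > morphospecies I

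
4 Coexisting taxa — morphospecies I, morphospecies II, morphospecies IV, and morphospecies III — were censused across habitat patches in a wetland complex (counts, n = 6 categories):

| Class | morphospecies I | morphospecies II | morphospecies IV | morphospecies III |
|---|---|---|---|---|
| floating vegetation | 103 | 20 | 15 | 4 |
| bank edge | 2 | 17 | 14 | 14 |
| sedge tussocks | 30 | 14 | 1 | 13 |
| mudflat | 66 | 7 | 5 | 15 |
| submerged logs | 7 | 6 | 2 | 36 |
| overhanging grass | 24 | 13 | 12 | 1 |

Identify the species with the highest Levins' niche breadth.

morphospecies II

Proportions for morphospecies I (n=232): 103/232=0.4440, 2/232=0.0086, 30/232=0.1293, 66/232=0.2845, 7/232=0.0302, 24/232=0.1034
Proportions for morphospecies II (n=77): 20/77=0.2597, 17/77=0.2208, 14/77=0.1818, 7/77=0.0909, 6/77=0.0779, 13/77=0.1688
Proportions for morphospecies IV (n=49): 15/49=0.3061, 14/49=0.2857, 1/49=0.0204, 5/49=0.1020, 2/49=0.0408, 12/49=0.2449
Proportions for morphospecies III (n=83): 4/83=0.0482, 14/83=0.1687, 13/83=0.1566, 15/83=0.1807, 36/83=0.4337, 1/83=0.0120
Σp_Iᵢ² = 0.4440² + 0.0086² + 0.1293² + 0.2845² + 0.0302² + 0.1034² = 0.197136 + 0.000074 + 0.016718 + 0.080940 + 0.000912 + 0.010692 = 0.306472
B_I = 1 / 0.306472 = 3.2629
Σp_IIᵢ² = 0.2597² + 0.2208² + 0.1818² + 0.0909² + 0.0779² + 0.1688² = 0.067444 + 0.048753 + 0.033051 + 0.008263 + 0.006068 + 0.028493 = 0.192072
B_II = 1 / 0.192072 = 5.2064
Σp_IVᵢ² = 0.3061² + 0.2857² + 0.0204² + 0.1020² + 0.0408² + 0.2449² = 0.093697 + 0.081624 + 0.000416 + 0.010404 + 0.001665 + 0.059976 = 0.247782
B_IV = 1 / 0.247782 = 4.0358
Σp_IIIᵢ² = 0.0482² + 0.1687² + 0.1566² + 0.1807² + 0.4337² + 0.0120² = 0.002323 + 0.028460 + 0.024524 + 0.032652 + 0.188096 + 0.000144 = 0.276199
B_III = 1 / 0.276199 = 3.6206
Highest B → broadest niche (most generalist): morphospecies II (B = 5.21).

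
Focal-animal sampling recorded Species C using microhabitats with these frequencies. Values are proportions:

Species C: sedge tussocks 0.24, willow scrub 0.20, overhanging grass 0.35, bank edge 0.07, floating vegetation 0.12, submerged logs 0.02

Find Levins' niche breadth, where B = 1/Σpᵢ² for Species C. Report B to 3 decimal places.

Σpᵢ² = 0.24² + 0.20² + 0.35² + 0.07² + 0.12² + 0.02² = 0.0576 + 0.0400 + 0.1225 + 0.0049 + 0.0144 + 0.0004 = 0.2398
B = 1 / 0.2398 = 4.17014

4.170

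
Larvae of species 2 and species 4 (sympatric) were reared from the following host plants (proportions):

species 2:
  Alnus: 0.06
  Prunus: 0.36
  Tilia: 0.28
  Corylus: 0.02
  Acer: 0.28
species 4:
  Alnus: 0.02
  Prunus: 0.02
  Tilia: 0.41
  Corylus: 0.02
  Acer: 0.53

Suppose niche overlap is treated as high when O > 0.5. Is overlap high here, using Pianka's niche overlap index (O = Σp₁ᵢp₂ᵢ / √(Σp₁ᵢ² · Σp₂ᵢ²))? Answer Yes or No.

Σ p₁ᵢp₂ᵢ = 0.0012 + 0.0072 + 0.1148 + 0.0004 + 0.1484 = 0.2720
Σp_1ᵢ² = 0.06² + 0.36² + 0.28² + 0.02² + 0.28² = 0.0036 + 0.1296 + 0.0784 + 0.0004 + 0.0784 = 0.2904
Σp_2ᵢ² = 0.02² + 0.02² + 0.41² + 0.02² + 0.53² = 0.0004 + 0.0004 + 0.1681 + 0.0004 + 0.2809 = 0.4502
O = 0.2720 / √(0.2904 × 0.4502) = 0.2720 / 0.36158 = 0.7523
O = 0.7523 > 0.5 → Yes.

Yes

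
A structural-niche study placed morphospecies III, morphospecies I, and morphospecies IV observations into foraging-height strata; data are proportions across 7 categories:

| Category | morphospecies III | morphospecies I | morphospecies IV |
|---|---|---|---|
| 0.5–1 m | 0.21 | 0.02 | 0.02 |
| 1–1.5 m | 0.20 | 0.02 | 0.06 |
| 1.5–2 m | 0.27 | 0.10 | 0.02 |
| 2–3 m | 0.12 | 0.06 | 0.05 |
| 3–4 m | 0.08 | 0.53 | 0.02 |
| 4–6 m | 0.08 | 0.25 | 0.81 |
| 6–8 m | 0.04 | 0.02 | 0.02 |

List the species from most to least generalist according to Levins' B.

morphospecies III > morphospecies I > morphospecies IV

Σp_IIIᵢ² = 0.21² + 0.20² + 0.27² + 0.12² + 0.08² + 0.08² + 0.04² = 0.0441 + 0.0400 + 0.0729 + 0.0144 + 0.0064 + 0.0064 + 0.0016 = 0.1858
B_III = 1 / 0.1858 = 5.3821
Σp_Iᵢ² = 0.02² + 0.02² + 0.10² + 0.06² + 0.53² + 0.25² + 0.02² = 0.0004 + 0.0004 + 0.0100 + 0.0036 + 0.2809 + 0.0625 + 0.0004 = 0.3582
B_I = 1 / 0.3582 = 2.7917
Σp_IVᵢ² = 0.02² + 0.06² + 0.02² + 0.05² + 0.02² + 0.81² + 0.02² = 0.0004 + 0.0036 + 0.0004 + 0.0025 + 0.0004 + 0.6561 + 0.0004 = 0.6638
B_IV = 1 / 0.6638 = 1.5065
Ranking by B (broadest → narrowest): morphospecies III (5.38) > morphospecies I (2.79) > morphospecies IV (1.51)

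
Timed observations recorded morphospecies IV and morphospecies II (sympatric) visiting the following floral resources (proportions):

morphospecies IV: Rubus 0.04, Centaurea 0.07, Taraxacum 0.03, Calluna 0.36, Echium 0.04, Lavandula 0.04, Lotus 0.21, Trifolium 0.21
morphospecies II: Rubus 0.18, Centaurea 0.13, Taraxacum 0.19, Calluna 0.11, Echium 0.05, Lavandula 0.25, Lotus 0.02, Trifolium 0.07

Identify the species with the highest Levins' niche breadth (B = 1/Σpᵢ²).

morphospecies II

Σp_IVᵢ² = 0.04² + 0.07² + 0.03² + 0.36² + 0.04² + 0.04² + 0.21² + 0.21² = 0.0016 + 0.0049 + 0.0009 + 0.1296 + 0.0016 + 0.0016 + 0.0441 + 0.0441 = 0.2284
B_IV = 1 / 0.2284 = 4.3783
Σp_IIᵢ² = 0.18² + 0.13² + 0.19² + 0.11² + 0.05² + 0.25² + 0.02² + 0.07² = 0.0324 + 0.0169 + 0.0361 + 0.0121 + 0.0025 + 0.0625 + 0.0004 + 0.0049 = 0.1678
B_II = 1 / 0.1678 = 5.9595
Highest B → broadest niche (most generalist): morphospecies II (B = 5.96).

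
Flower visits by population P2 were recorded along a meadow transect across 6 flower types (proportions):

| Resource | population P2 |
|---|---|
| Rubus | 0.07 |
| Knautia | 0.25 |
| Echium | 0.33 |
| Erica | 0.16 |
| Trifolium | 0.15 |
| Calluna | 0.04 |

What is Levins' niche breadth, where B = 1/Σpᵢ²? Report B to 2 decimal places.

Σpᵢ² = 0.07² + 0.25² + 0.33² + 0.16² + 0.15² + 0.04² = 0.0049 + 0.0625 + 0.1089 + 0.0256 + 0.0225 + 0.0016 = 0.2260
B = 1 / 0.2260 = 4.4248

4.42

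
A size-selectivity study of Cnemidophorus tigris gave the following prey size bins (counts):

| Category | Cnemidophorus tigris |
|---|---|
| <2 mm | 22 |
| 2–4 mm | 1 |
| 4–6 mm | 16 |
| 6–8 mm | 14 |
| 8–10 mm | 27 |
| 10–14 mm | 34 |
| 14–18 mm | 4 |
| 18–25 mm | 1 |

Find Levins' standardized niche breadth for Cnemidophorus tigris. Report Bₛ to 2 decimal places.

0.57

Proportions for Cnemidophorus tigris (n=119): 22/119=0.1849, 1/119=0.0084, 16/119=0.1345, 14/119=0.1176, 27/119=0.2269, 34/119=0.2857, 4/119=0.0336, 1/119=0.0084
Σpᵢ² = 0.1849² + 0.0084² + 0.1345² + 0.1176² + 0.2269² + 0.2857² + 0.0336² + 0.0084² = 0.034188 + 0.000071 + 0.018090 + 0.013830 + 0.051484 + 0.081624 + 0.001129 + 0.000071 = 0.200487
B = 1 / 0.200487 = 4.9879
Bₛ = (B − 1)/(n − 1) = (4.9879 − 1)/(8 − 1) = 3.9879/7 = 0.5697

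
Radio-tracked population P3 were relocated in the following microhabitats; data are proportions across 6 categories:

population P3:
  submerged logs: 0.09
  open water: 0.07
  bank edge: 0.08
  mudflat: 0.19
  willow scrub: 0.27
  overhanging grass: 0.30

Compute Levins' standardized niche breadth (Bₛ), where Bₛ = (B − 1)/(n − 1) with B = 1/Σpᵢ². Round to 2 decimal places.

0.72

Σpᵢ² = 0.09² + 0.07² + 0.08² + 0.19² + 0.27² + 0.30² = 0.0081 + 0.0049 + 0.0064 + 0.0361 + 0.0729 + 0.0900 = 0.2184
B = 1 / 0.2184 = 4.5788
Bₛ = (B − 1)/(n − 1) = (4.5788 − 1)/(6 − 1) = 3.5788/5 = 0.7158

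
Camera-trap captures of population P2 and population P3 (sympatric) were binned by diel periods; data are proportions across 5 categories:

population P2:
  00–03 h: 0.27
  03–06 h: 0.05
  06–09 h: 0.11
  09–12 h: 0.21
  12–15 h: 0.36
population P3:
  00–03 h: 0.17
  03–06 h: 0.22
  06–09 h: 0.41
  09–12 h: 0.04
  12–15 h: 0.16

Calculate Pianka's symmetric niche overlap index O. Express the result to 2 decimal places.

Σ p₁ᵢp₂ᵢ = 0.0459 + 0.0110 + 0.0451 + 0.0084 + 0.0576 = 0.1680
Σp_1ᵢ² = 0.27² + 0.05² + 0.11² + 0.21² + 0.36² = 0.0729 + 0.0025 + 0.0121 + 0.0441 + 0.1296 = 0.2612
Σp_2ᵢ² = 0.17² + 0.22² + 0.41² + 0.04² + 0.16² = 0.0289 + 0.0484 + 0.1681 + 0.0016 + 0.0256 = 0.2726
O = 0.1680 / √(0.2612 × 0.2726) = 0.1680 / 0.26684 = 0.6296

0.63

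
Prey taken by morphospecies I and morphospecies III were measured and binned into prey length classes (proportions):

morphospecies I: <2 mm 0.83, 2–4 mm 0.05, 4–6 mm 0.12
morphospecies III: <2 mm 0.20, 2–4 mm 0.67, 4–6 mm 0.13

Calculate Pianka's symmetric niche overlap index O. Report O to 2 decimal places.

0.36

Σ p₁ᵢp₂ᵢ = 0.1660 + 0.0335 + 0.0156 = 0.2151
Σp_1ᵢ² = 0.83² + 0.05² + 0.12² = 0.6889 + 0.0025 + 0.0144 = 0.7058
Σp_2ᵢ² = 0.20² + 0.67² + 0.13² = 0.0400 + 0.4489 + 0.0169 = 0.5058
O = 0.2151 / √(0.7058 × 0.5058) = 0.2151 / 0.59749 = 0.3600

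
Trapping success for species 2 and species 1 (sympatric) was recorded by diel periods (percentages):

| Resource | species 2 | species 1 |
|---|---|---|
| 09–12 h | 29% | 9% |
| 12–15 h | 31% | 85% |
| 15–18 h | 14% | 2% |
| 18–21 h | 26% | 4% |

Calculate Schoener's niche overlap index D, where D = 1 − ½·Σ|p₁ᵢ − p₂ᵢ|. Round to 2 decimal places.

Convert percentages to proportions (divide by 100).
Σ|p₁ᵢ − p₂ᵢ| = 0.20 + 0.54 + 0.12 + 0.22 = 1.08
D = 1 − ½ × 1.08 = 1 − 0.540 = 0.4600

0.46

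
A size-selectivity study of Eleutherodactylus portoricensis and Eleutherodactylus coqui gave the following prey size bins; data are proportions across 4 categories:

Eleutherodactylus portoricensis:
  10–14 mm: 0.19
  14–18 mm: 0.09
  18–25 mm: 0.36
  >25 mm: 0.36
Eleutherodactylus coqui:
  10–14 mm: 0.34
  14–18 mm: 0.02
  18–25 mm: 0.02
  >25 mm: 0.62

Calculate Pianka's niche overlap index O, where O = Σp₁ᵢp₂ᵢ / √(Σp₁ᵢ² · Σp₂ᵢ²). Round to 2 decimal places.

Σ p₁ᵢp₂ᵢ = 0.0646 + 0.0018 + 0.0072 + 0.2232 = 0.2968
Σp_1ᵢ² = 0.19² + 0.09² + 0.36² + 0.36² = 0.0361 + 0.0081 + 0.1296 + 0.1296 = 0.3034
Σp_2ᵢ² = 0.34² + 0.02² + 0.02² + 0.62² = 0.1156 + 0.0004 + 0.0004 + 0.3844 = 0.5008
O = 0.2968 / √(0.3034 × 0.5008) = 0.2968 / 0.38980 = 0.7614

0.76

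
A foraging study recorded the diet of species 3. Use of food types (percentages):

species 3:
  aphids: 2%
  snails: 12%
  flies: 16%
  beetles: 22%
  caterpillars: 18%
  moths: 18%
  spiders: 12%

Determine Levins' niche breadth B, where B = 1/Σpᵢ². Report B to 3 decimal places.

5.952

Convert percentages to proportions (divide by 100).
Σpᵢ² = 0.02² + 0.12² + 0.16² + 0.22² + 0.18² + 0.18² + 0.12² = 0.0004 + 0.0144 + 0.0256 + 0.0484 + 0.0324 + 0.0324 + 0.0144 = 0.1680
B = 1 / 0.1680 = 5.95238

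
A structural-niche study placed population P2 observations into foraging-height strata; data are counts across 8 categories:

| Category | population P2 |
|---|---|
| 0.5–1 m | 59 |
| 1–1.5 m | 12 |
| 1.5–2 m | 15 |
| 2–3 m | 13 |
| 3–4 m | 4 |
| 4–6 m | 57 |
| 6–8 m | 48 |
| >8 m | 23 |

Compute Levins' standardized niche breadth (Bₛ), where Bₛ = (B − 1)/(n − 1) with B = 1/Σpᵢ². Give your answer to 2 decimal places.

Proportions for population P2 (n=231): 59/231=0.2554, 12/231=0.0519, 15/231=0.0649, 13/231=0.0563, 4/231=0.0173, 57/231=0.2468, 48/231=0.2078, 23/231=0.0996
Σpᵢ² = 0.2554² + 0.0519² + 0.0649² + 0.0563² + 0.0173² + 0.2468² + 0.2078² + 0.0996² = 0.065229 + 0.002694 + 0.004212 + 0.003170 + 0.000299 + 0.060910 + 0.043181 + 0.009920 = 0.189615
B = 1 / 0.189615 = 5.2738
Bₛ = (B − 1)/(n − 1) = (5.2738 − 1)/(8 − 1) = 4.2738/7 = 0.6105

0.61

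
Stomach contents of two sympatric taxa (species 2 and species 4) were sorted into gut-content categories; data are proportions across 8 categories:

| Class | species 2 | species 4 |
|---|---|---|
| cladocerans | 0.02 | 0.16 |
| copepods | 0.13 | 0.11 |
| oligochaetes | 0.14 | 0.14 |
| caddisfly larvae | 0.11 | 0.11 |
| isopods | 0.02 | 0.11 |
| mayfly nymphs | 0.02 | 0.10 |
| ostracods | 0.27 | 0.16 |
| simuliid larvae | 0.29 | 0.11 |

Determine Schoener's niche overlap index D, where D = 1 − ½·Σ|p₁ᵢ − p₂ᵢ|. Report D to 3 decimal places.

Σ|p₁ᵢ − p₂ᵢ| = 0.14 + 0.02 + 0.00 + 0.00 + 0.09 + 0.08 + 0.11 + 0.18 = 0.62
D = 1 − ½ × 0.62 = 1 − 0.310 = 0.69000

0.690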